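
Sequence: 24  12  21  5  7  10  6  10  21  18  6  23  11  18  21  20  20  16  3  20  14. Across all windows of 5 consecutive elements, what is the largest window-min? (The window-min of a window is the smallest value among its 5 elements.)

16

24 12 21 5 7 → min 5
12 21 5 7 10 → min 5
21 5 7 10 6 → min 5
5 7 10 6 10 → min 5
7 10 6 10 21 → min 6
10 6 10 21 18 → min 6
6 10 21 18 6 → min 6
10 21 18 6 23 → min 6
21 18 6 23 11 → min 6
18 6 23 11 18 → min 6
6 23 11 18 21 → min 6
23 11 18 21 20 → min 11
11 18 21 20 20 → min 11
18 21 20 20 16 → min 16
21 20 20 16 3 → min 3
20 20 16 3 20 → min 3
20 16 3 20 14 → min 3
Largest of these is 16.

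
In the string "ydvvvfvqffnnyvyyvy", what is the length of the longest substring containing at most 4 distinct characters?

add y: window [y] (1 distinct), len 1
add d: window [y, d] (2 distinct), len 2
add v: window [y, d, v] (3 distinct), len 3
add v: window [y, d, v, v] (3 distinct), len 4
add v: window [y, d, v, v, v] (3 distinct), len 5
add f: window [y, d, v, v, v, f] (4 distinct), len 6
add v: window [y, d, v, v, v, f, v] (4 distinct), len 7
add q: window [d, v, v, v, f, v, q] (4 distinct), len 7
add f: window [d, v, v, v, f, v, q, f] (4 distinct), len 8
add f: window [d, v, v, v, f, v, q, f, f] (4 distinct), len 9
add n: window [v, v, v, f, v, q, f, f, n] (4 distinct), len 9
add n: window [v, v, v, f, v, q, f, f, n, n] (4 distinct), len 10
add y: window [q, f, f, n, n, y] (4 distinct), len 6
add v: window [f, f, n, n, y, v] (4 distinct), len 6
add y: window [f, f, n, n, y, v, y] (4 distinct), len 7
add y: window [f, f, n, n, y, v, y, y] (4 distinct), len 8
add v: window [f, f, n, n, y, v, y, y, v] (4 distinct), len 9
add y: window [f, f, n, n, y, v, y, y, v, y] (4 distinct), len 10
Longest length with ≤4 distinct: 10.

10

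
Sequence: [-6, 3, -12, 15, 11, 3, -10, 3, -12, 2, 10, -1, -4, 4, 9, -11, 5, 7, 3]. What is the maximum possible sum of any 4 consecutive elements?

19

(-6, 3, -12, 15) → sum 0
(3, -12, 15, 11) → sum 17
(-12, 15, 11, 3) → sum 17
(15, 11, 3, -10) → sum 19
(11, 3, -10, 3) → sum 7
(3, -10, 3, -12) → sum -16
(-10, 3, -12, 2) → sum -17
(3, -12, 2, 10) → sum 3
(-12, 2, 10, -1) → sum -1
(2, 10, -1, -4) → sum 7
(10, -1, -4, 4) → sum 9
(-1, -4, 4, 9) → sum 8
(-4, 4, 9, -11) → sum -2
(4, 9, -11, 5) → sum 7
(9, -11, 5, 7) → sum 10
(-11, 5, 7, 3) → sum 4
Maximum of these is 19.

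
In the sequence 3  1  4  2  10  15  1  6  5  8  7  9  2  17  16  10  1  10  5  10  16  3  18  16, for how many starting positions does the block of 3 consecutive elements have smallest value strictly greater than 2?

[3, 1, 4] → min 1
[1, 4, 2] → min 1
[4, 2, 10] → min 2
[2, 10, 15] → min 2
[10, 15, 1] → min 1
[15, 1, 6] → min 1
[1, 6, 5] → min 1
[6, 5, 8] → min 5  > 2 ✓
[5, 8, 7] → min 5  > 2 ✓
[8, 7, 9] → min 7  > 2 ✓
[7, 9, 2] → min 2
[9, 2, 17] → min 2
[2, 17, 16] → min 2
[17, 16, 10] → min 10  > 2 ✓
[16, 10, 1] → min 1
[10, 1, 10] → min 1
[1, 10, 5] → min 1
[10, 5, 10] → min 5  > 2 ✓
[5, 10, 16] → min 5  > 2 ✓
[10, 16, 3] → min 3  > 2 ✓
[16, 3, 18] → min 3  > 2 ✓
[3, 18, 16] → min 3  > 2 ✓
9 windows satisfy the condition.

9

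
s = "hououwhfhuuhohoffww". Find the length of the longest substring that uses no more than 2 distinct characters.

4

Extend right; when distinct count exceeds 2, shrink from the left:
[h] 1 distinct, len 1
[h, o] 2 distinct, len 2
[o, u] 2 distinct, len 2
[o, u, o] 2 distinct, len 3
[o, u, o, u] 2 distinct, len 4
[u, w] 2 distinct, len 2
[w, h] 2 distinct, len 2
[h, f] 2 distinct, len 2
[h, f, h] 2 distinct, len 3
[h, u] 2 distinct, len 2
[h, u, u] 2 distinct, len 3
[h, u, u, h] 2 distinct, len 4
[h, o] 2 distinct, len 2
[h, o, h] 2 distinct, len 3
[h, o, h, o] 2 distinct, len 4
[o, f] 2 distinct, len 2
[o, f, f] 2 distinct, len 3
[f, f, w] 2 distinct, len 3
[f, f, w, w] 2 distinct, len 4
Longest length with ≤2 distinct: 4.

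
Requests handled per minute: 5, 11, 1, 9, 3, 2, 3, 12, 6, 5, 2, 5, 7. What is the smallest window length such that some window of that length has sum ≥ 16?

add 5: running sum 5 < 16
end 1: [5, 11] sum 16, len 2
end 2: [5, 11, 1] sum 17, len 3
end 3: [11, 1, 9] sum 21, len 3
end 4: [11, 1, 9, 3] sum 24, len 4
end 5: [11, 1, 9, 3, 2] sum 26, len 5
end 6: [9, 3, 2, 3] sum 17, len 4
end 7: [2, 3, 12] sum 17, len 3
end 8: [12, 6] sum 18, len 2
end 9: [12, 6, 5] sum 23, len 3
end 10: [12, 6, 5, 2] sum 25, len 4
end 11: [6, 5, 2, 5] sum 18, len 4
end 12: [5, 2, 5, 7] sum 19, len 4
Shortest qualifying length: 2.

2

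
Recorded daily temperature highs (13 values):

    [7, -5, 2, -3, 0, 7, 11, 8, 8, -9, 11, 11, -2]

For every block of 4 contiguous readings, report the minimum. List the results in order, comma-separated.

-5, -5, -3, -3, 0, 7, -9, -9, -9, -9

[7, -5, 2, -3] → min -5
[-5, 2, -3, 0] → min -5
[2, -3, 0, 7] → min -3
[-3, 0, 7, 11] → min -3
[0, 7, 11, 8] → min 0
[7, 11, 8, 8] → min 7
[11, 8, 8, -9] → min -9
[8, 8, -9, 11] → min -9
[8, -9, 11, 11] → min -9
[-9, 11, 11, -2] → min -9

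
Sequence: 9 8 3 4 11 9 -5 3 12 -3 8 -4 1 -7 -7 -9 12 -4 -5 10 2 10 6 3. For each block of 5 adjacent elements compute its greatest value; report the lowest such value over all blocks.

9 8 3 4 11 → max 11
8 3 4 11 9 → max 11
3 4 11 9 -5 → max 11
4 11 9 -5 3 → max 11
11 9 -5 3 12 → max 12
9 -5 3 12 -3 → max 12
-5 3 12 -3 8 → max 12
3 12 -3 8 -4 → max 12
12 -3 8 -4 1 → max 12
-3 8 -4 1 -7 → max 8
8 -4 1 -7 -7 → max 8
-4 1 -7 -7 -9 → max 1
1 -7 -7 -9 12 → max 12
-7 -7 -9 12 -4 → max 12
-7 -9 12 -4 -5 → max 12
-9 12 -4 -5 10 → max 12
12 -4 -5 10 2 → max 12
-4 -5 10 2 10 → max 10
-5 10 2 10 6 → max 10
10 2 10 6 3 → max 10
Lowest of these is 1.

1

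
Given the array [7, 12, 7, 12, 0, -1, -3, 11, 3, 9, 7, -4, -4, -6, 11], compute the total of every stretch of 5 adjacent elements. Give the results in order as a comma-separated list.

38, 30, 15, 19, 10, 19, 27, 26, 11, 2, 4

[7, 12, 7, 12, 0] → sum 38
[12, 7, 12, 0, -1] → sum 30
[7, 12, 0, -1, -3] → sum 15
[12, 0, -1, -3, 11] → sum 19
[0, -1, -3, 11, 3] → sum 10
[-1, -3, 11, 3, 9] → sum 19
[-3, 11, 3, 9, 7] → sum 27
[11, 3, 9, 7, -4] → sum 26
[3, 9, 7, -4, -4] → sum 11
[9, 7, -4, -4, -6] → sum 2
[7, -4, -4, -6, 11] → sum 4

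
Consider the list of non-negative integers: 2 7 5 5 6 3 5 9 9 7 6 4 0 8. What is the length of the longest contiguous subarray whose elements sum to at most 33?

Extend to the right; shrink from the left whenever the sum exceeds 33:
add 2: [2] sum 2, len 1
add 7: [2, 7] sum 9, len 2
add 5: [2, 7, 5] sum 14, len 3
add 5: [2, 7, 5, 5] sum 19, len 4
add 6: [2, 7, 5, 5, 6] sum 25, len 5
add 3: [2, 7, 5, 5, 6, 3] sum 28, len 6
add 5: [2, 7, 5, 5, 6, 3, 5] sum 33, len 7
add 9: [5, 5, 6, 3, 5, 9] sum 33, len 6
add 9: [6, 3, 5, 9, 9] sum 32, len 5
add 7: [3, 5, 9, 9, 7] sum 33, len 5
add 6: [9, 9, 7, 6] sum 31, len 4
add 4: [9, 7, 6, 4] sum 26, len 4
add 0: [9, 7, 6, 4, 0] sum 26, len 5
add 8: [7, 6, 4, 0, 8] sum 25, len 5
Longest length seen: 7.

7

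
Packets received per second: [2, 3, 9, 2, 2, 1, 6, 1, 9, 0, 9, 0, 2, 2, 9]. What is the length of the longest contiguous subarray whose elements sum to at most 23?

→ 2: sum 2, len 1
→ 3: sum 5, len 2
→ 9: sum 14, len 3
→ 2: sum 16, len 4
→ 2: sum 18, len 5
→ 1: sum 19, len 6
→ 6 (dropped 2): sum 23, len 6
→ 1 (dropped 3): sum 21, len 6
→ 9 (dropped 9): sum 21, len 6
→ 0: sum 21, len 7
→ 9 (dropped 2, 2, 1, 6): sum 19, len 4
→ 0: sum 19, len 5
→ 2: sum 21, len 6
→ 2: sum 23, len 7
→ 9 (dropped 1, 9): sum 22, len 6
Longest length seen: 7.

7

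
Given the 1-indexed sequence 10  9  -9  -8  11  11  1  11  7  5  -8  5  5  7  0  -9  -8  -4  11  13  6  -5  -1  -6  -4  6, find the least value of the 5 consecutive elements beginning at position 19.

Elements at indices 19..23: 11, 13, 6, -5, -1
min(11, 13, 6, -5, -1) = -5

-5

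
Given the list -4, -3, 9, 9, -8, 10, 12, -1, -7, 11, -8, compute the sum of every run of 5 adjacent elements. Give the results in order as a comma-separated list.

3, 17, 32, 22, 6, 25, 7

[-4, -3, 9, 9, -8] → sum 3
[-3, 9, 9, -8, 10] → sum 17
[9, 9, -8, 10, 12] → sum 32
[9, -8, 10, 12, -1] → sum 22
[-8, 10, 12, -1, -7] → sum 6
[10, 12, -1, -7, 11] → sum 25
[12, -1, -7, 11, -8] → sum 7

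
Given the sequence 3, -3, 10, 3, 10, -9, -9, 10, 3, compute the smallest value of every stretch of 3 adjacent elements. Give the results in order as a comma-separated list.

-3, -3, 3, -9, -9, -9, -9

3 -3 10 → min -3
-3 10 3 → min -3
10 3 10 → min 3
3 10 -9 → min -9
10 -9 -9 → min -9
-9 -9 10 → min -9
-9 10 3 → min -9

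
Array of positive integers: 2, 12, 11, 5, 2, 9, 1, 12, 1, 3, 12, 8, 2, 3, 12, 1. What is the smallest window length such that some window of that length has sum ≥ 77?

12

Extend right; whenever the sum reaches 77, record the length and shrink from the left:
add 2: running sum 2 < 77
add 12: running sum 14 < 77
add 11: running sum 25 < 77
add 5: running sum 30 < 77
add 2: running sum 32 < 77
add 9: running sum 41 < 77
add 1: running sum 42 < 77
add 12: running sum 54 < 77
add 1: running sum 55 < 77
add 3: running sum 58 < 77
add 12: running sum 70 < 77
end 11: [2, 12, 11, 5, 2, 9, 1, 12, 1, 3, 12, 8] sum 78, len 12
end 12: [12, 11, 5, 2, 9, 1, 12, 1, 3, 12, 8, 2] sum 78, len 12
end 13: [12, 11, 5, 2, 9, 1, 12, 1, 3, 12, 8, 2, 3] sum 81, len 13
end 14: [11, 5, 2, 9, 1, 12, 1, 3, 12, 8, 2, 3, 12] sum 81, len 13
end 15: [11, 5, 2, 9, 1, 12, 1, 3, 12, 8, 2, 3, 12, 1] sum 82, len 14
Shortest qualifying length: 12.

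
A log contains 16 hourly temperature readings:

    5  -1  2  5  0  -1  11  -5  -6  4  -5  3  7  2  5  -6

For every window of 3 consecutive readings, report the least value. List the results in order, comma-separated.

5 -1 2 → min -1
-1 2 5 → min -1
2 5 0 → min 0
5 0 -1 → min -1
0 -1 11 → min -1
-1 11 -5 → min -5
11 -5 -6 → min -6
-5 -6 4 → min -6
-6 4 -5 → min -6
4 -5 3 → min -5
-5 3 7 → min -5
3 7 2 → min 2
7 2 5 → min 2
2 5 -6 → min -6

-1, -1, 0, -1, -1, -5, -6, -6, -6, -5, -5, 2, 2, -6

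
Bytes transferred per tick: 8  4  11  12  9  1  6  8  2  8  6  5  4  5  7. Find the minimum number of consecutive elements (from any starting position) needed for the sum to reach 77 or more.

12

Extend right; whenever the sum reaches 77, record the length and shrink from the left:
add 8: running sum 8 < 77
add 4: running sum 12 < 77
add 11: running sum 23 < 77
add 12: running sum 35 < 77
add 9: running sum 44 < 77
add 1: running sum 45 < 77
add 6: running sum 51 < 77
add 8: running sum 59 < 77
add 2: running sum 61 < 77
add 8: running sum 69 < 77
add 6: running sum 75 < 77
end 11: [8, 4, 11, 12, 9, 1, 6, 8, 2, 8, 6, 5] sum 80, len 12
end 12: [8, 4, 11, 12, 9, 1, 6, 8, 2, 8, 6, 5, 4] sum 84, len 13
end 13: [11, 12, 9, 1, 6, 8, 2, 8, 6, 5, 4, 5] sum 77, len 12
end 14: [11, 12, 9, 1, 6, 8, 2, 8, 6, 5, 4, 5, 7] sum 84, len 13
Shortest qualifying length: 12.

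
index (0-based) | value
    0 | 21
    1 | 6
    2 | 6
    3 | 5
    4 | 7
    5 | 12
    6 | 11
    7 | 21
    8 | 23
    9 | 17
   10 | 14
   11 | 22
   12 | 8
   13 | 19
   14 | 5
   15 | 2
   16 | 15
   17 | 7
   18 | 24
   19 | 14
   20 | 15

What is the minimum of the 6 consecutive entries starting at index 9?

5

Elements at indices 9..14: 17, 14, 22, 8, 19, 5
min(17, 14, 22, 8, 19, 5) = 5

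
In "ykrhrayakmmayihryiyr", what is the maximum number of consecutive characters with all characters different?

6

[y] len 1
[y, k] len 2
[y, k, r] len 3
[y, k, r, h] len 4
[h, r] len 2
[h, r, a] len 3
[h, r, a, y] len 4
[y, a] len 2
[y, a, k] len 3
[y, a, k, m] len 4
[m] len 1
[m, a] len 2
[m, a, y] len 3
[m, a, y, i] len 4
[m, a, y, i, h] len 5
[m, a, y, i, h, r] len 6
[i, h, r, y] len 4
[h, r, y, i] len 4
[i, y] len 2
[i, y, r] len 3
Longest all-distinct length: 6.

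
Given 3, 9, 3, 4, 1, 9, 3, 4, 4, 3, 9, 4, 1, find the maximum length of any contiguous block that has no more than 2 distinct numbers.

4

Extend right; when distinct count exceeds 2, shrink from the left:
[3] 1 distinct, len 1
[3, 9] 2 distinct, len 2
[3, 9, 3] 2 distinct, len 3
[3, 4] 2 distinct, len 2
[4, 1] 2 distinct, len 2
[1, 9] 2 distinct, len 2
[9, 3] 2 distinct, len 2
[3, 4] 2 distinct, len 2
[3, 4, 4] 2 distinct, len 3
[3, 4, 4, 3] 2 distinct, len 4
[3, 9] 2 distinct, len 2
[9, 4] 2 distinct, len 2
[4, 1] 2 distinct, len 2
Longest length with ≤2 distinct: 4.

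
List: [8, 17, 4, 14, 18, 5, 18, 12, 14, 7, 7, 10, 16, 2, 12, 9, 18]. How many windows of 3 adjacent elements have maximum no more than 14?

4

(8, 17, 4) → max 17
(17, 4, 14) → max 17
(4, 14, 18) → max 18
(14, 18, 5) → max 18
(18, 5, 18) → max 18
(5, 18, 12) → max 18
(18, 12, 14) → max 18
(12, 14, 7) → max 14  ≤ 14 ✓
(14, 7, 7) → max 14  ≤ 14 ✓
(7, 7, 10) → max 10  ≤ 14 ✓
(7, 10, 16) → max 16
(10, 16, 2) → max 16
(16, 2, 12) → max 16
(2, 12, 9) → max 12  ≤ 14 ✓
(12, 9, 18) → max 18
4 windows satisfy the condition.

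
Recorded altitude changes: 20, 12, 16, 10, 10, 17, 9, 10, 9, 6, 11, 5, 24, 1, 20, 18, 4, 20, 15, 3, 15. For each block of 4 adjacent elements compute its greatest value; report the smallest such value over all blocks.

[20, 12, 16, 10] → max 20
[12, 16, 10, 10] → max 16
[16, 10, 10, 17] → max 17
[10, 10, 17, 9] → max 17
[10, 17, 9, 10] → max 17
[17, 9, 10, 9] → max 17
[9, 10, 9, 6] → max 10
[10, 9, 6, 11] → max 11
[9, 6, 11, 5] → max 11
[6, 11, 5, 24] → max 24
[11, 5, 24, 1] → max 24
[5, 24, 1, 20] → max 24
[24, 1, 20, 18] → max 24
[1, 20, 18, 4] → max 20
[20, 18, 4, 20] → max 20
[18, 4, 20, 15] → max 20
[4, 20, 15, 3] → max 20
[20, 15, 3, 15] → max 20
Smallest of these is 10.

10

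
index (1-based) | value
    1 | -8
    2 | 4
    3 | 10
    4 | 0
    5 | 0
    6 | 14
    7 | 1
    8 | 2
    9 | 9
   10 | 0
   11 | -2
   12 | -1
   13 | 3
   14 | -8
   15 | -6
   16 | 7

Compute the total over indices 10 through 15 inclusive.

-14

Elements at indices 10..15: 0, -2, -1, 3, -8, -6
sum(0, -2, -1, 3, -8, -6) = -14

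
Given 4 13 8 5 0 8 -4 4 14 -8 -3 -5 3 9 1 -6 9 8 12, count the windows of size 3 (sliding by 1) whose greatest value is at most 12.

12

[4, 13, 8] → max 13
[13, 8, 5] → max 13
[8, 5, 0] → max 8  ≤ 12 ✓
[5, 0, 8] → max 8  ≤ 12 ✓
[0, 8, -4] → max 8  ≤ 12 ✓
[8, -4, 4] → max 8  ≤ 12 ✓
[-4, 4, 14] → max 14
[4, 14, -8] → max 14
[14, -8, -3] → max 14
[-8, -3, -5] → max -3  ≤ 12 ✓
[-3, -5, 3] → max 3  ≤ 12 ✓
[-5, 3, 9] → max 9  ≤ 12 ✓
[3, 9, 1] → max 9  ≤ 12 ✓
[9, 1, -6] → max 9  ≤ 12 ✓
[1, -6, 9] → max 9  ≤ 12 ✓
[-6, 9, 8] → max 9  ≤ 12 ✓
[9, 8, 12] → max 12  ≤ 12 ✓
12 windows satisfy the condition.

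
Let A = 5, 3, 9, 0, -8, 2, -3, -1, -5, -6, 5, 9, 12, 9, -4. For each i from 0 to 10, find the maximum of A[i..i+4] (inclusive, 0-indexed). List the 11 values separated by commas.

[5, 3, 9, 0, -8] → max 9
[3, 9, 0, -8, 2] → max 9
[9, 0, -8, 2, -3] → max 9
[0, -8, 2, -3, -1] → max 2
[-8, 2, -3, -1, -5] → max 2
[2, -3, -1, -5, -6] → max 2
[-3, -1, -5, -6, 5] → max 5
[-1, -5, -6, 5, 9] → max 9
[-5, -6, 5, 9, 12] → max 12
[-6, 5, 9, 12, 9] → max 12
[5, 9, 12, 9, -4] → max 12

9, 9, 9, 2, 2, 2, 5, 9, 12, 12, 12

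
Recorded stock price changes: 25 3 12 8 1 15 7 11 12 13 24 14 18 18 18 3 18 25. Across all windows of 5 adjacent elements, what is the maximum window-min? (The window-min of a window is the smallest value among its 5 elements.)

25 3 12 8 1 → min 1
3 12 8 1 15 → min 1
12 8 1 15 7 → min 1
8 1 15 7 11 → min 1
1 15 7 11 12 → min 1
15 7 11 12 13 → min 7
7 11 12 13 24 → min 7
11 12 13 24 14 → min 11
12 13 24 14 18 → min 12
13 24 14 18 18 → min 13
24 14 18 18 18 → min 14
14 18 18 18 3 → min 3
18 18 18 3 18 → min 3
18 18 3 18 25 → min 3
Maximum of these is 14.

14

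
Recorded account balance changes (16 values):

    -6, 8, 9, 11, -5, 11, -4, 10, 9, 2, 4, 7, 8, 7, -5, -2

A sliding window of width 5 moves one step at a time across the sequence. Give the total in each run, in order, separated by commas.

(-6, 8, 9, 11, -5) → sum 17
(8, 9, 11, -5, 11) → sum 34
(9, 11, -5, 11, -4) → sum 22
(11, -5, 11, -4, 10) → sum 23
(-5, 11, -4, 10, 9) → sum 21
(11, -4, 10, 9, 2) → sum 28
(-4, 10, 9, 2, 4) → sum 21
(10, 9, 2, 4, 7) → sum 32
(9, 2, 4, 7, 8) → sum 30
(2, 4, 7, 8, 7) → sum 28
(4, 7, 8, 7, -5) → sum 21
(7, 8, 7, -5, -2) → sum 15

17, 34, 22, 23, 21, 28, 21, 32, 30, 28, 21, 15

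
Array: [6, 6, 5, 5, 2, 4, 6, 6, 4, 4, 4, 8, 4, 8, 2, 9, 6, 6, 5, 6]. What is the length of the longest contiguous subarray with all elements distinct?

5

add 6: [6] len 1
add 6 (repeat 6, move left end past it): [6] len 1
add 5: [6, 5] len 2
add 5 (repeat 5, move left end past it): [5] len 1
add 2: [5, 2] len 2
add 4: [5, 2, 4] len 3
add 6: [5, 2, 4, 6] len 4
add 6 (repeat 6, move left end past it): [6] len 1
add 4: [6, 4] len 2
add 4 (repeat 4, move left end past it): [4] len 1
add 4 (repeat 4, move left end past it): [4] len 1
add 8: [4, 8] len 2
add 4 (repeat 4, move left end past it): [8, 4] len 2
add 8 (repeat 8, move left end past it): [4, 8] len 2
add 2: [4, 8, 2] len 3
add 9: [4, 8, 2, 9] len 4
add 6: [4, 8, 2, 9, 6] len 5
add 6 (repeat 6, move left end past it): [6] len 1
add 5: [6, 5] len 2
add 6 (repeat 6, move left end past it): [5, 6] len 2
Longest all-distinct length: 5.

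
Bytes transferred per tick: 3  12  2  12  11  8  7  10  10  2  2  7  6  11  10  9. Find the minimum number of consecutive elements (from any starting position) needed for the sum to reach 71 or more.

8

Extend right; whenever the sum reaches 71, record the length and shrink from the left:
add 3: running sum 3 < 71
add 12: running sum 15 < 71
add 2: running sum 17 < 71
add 12: running sum 29 < 71
add 11: running sum 40 < 71
add 8: running sum 48 < 71
add 7: running sum 55 < 71
add 10: running sum 65 < 71
end 8: [12, 2, 12, 11, 8, 7, 10, 10] sum 72, len 8
end 9: [12, 2, 12, 11, 8, 7, 10, 10, 2] sum 74, len 9
end 10: [12, 2, 12, 11, 8, 7, 10, 10, 2, 2] sum 76, len 10
end 11: [2, 12, 11, 8, 7, 10, 10, 2, 2, 7] sum 71, len 10
end 12: [12, 11, 8, 7, 10, 10, 2, 2, 7, 6] sum 75, len 10
end 13: [11, 8, 7, 10, 10, 2, 2, 7, 6, 11] sum 74, len 10
end 14: [8, 7, 10, 10, 2, 2, 7, 6, 11, 10] sum 73, len 10
end 15: [7, 10, 10, 2, 2, 7, 6, 11, 10, 9] sum 74, len 10
Shortest qualifying length: 8.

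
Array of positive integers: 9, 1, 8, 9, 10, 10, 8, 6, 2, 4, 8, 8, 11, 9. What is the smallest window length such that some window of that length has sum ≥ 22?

3

add 9: running sum 9 < 22
add 1: running sum 10 < 22
add 8: running sum 18 < 22
add 9: shortest ending here [9, 1, 8, 9] sum 27, len 4
add 10: shortest ending here [8, 9, 10] sum 27, len 3
add 10: shortest ending here [9, 10, 10] sum 29, len 3
add 8: shortest ending here [10, 10, 8] sum 28, len 3
add 6: shortest ending here [10, 8, 6] sum 24, len 3
add 2: shortest ending here [10, 8, 6, 2] sum 26, len 4
add 4: shortest ending here [10, 8, 6, 2, 4] sum 30, len 5
add 8: shortest ending here [8, 6, 2, 4, 8] sum 28, len 5
add 8: shortest ending here [2, 4, 8, 8] sum 22, len 4
add 11: shortest ending here [8, 8, 11] sum 27, len 3
add 9: shortest ending here [8, 11, 9] sum 28, len 3
Shortest qualifying length: 3.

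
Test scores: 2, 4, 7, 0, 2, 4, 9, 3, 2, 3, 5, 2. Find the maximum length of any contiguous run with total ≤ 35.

[2] sum 2 len 1
[2, 4] sum 6 len 2
[2, 4, 7] sum 13 len 3
[2, 4, 7, 0] sum 13 len 4
[2, 4, 7, 0, 2] sum 15 len 5
[2, 4, 7, 0, 2, 4] sum 19 len 6
[2, 4, 7, 0, 2, 4, 9] sum 28 len 7
[2, 4, 7, 0, 2, 4, 9, 3] sum 31 len 8
[2, 4, 7, 0, 2, 4, 9, 3, 2] sum 33 len 9
[4, 7, 0, 2, 4, 9, 3, 2, 3] sum 34 len 9
[7, 0, 2, 4, 9, 3, 2, 3, 5] sum 35 len 9
[0, 2, 4, 9, 3, 2, 3, 5, 2] sum 30 len 9
Longest length seen: 9.

9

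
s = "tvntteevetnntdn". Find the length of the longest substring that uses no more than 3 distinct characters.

7

add t: window [t] (1 distinct), len 1
add v: window [t, v] (2 distinct), len 2
add n: window [t, v, n] (3 distinct), len 3
add t: window [t, v, n, t] (3 distinct), len 4
add t: window [t, v, n, t, t] (3 distinct), len 5
add e: window [n, t, t, e] (3 distinct), len 4
add e: window [n, t, t, e, e] (3 distinct), len 5
add v: window [t, t, e, e, v] (3 distinct), len 5
add e: window [t, t, e, e, v, e] (3 distinct), len 6
add t: window [t, t, e, e, v, e, t] (3 distinct), len 7
add n: window [e, t, n] (3 distinct), len 3
add n: window [e, t, n, n] (3 distinct), len 4
add t: window [e, t, n, n, t] (3 distinct), len 5
add d: window [t, n, n, t, d] (3 distinct), len 5
add n: window [t, n, n, t, d, n] (3 distinct), len 6
Longest length with ≤3 distinct: 7.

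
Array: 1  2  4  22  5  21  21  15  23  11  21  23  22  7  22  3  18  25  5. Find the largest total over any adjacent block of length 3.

[1, 2, 4] → sum 7
[2, 4, 22] → sum 28
[4, 22, 5] → sum 31
[22, 5, 21] → sum 48
[5, 21, 21] → sum 47
[21, 21, 15] → sum 57
[21, 15, 23] → sum 59
[15, 23, 11] → sum 49
[23, 11, 21] → sum 55
[11, 21, 23] → sum 55
[21, 23, 22] → sum 66
[23, 22, 7] → sum 52
[22, 7, 22] → sum 51
[7, 22, 3] → sum 32
[22, 3, 18] → sum 43
[3, 18, 25] → sum 46
[18, 25, 5] → sum 48
Largest of these is 66.

66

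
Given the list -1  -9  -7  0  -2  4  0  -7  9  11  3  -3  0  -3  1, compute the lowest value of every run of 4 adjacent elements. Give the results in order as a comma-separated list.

(-1, -9, -7, 0) → min -9
(-9, -7, 0, -2) → min -9
(-7, 0, -2, 4) → min -7
(0, -2, 4, 0) → min -2
(-2, 4, 0, -7) → min -7
(4, 0, -7, 9) → min -7
(0, -7, 9, 11) → min -7
(-7, 9, 11, 3) → min -7
(9, 11, 3, -3) → min -3
(11, 3, -3, 0) → min -3
(3, -3, 0, -3) → min -3
(-3, 0, -3, 1) → min -3

-9, -9, -7, -2, -7, -7, -7, -7, -3, -3, -3, -3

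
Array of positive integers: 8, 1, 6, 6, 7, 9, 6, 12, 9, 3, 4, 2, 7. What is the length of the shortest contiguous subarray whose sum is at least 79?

13

Extend right; whenever the sum reaches 79, record the length and shrink from the left:
add 8: running sum 8 < 79
add 1: running sum 9 < 79
add 6: running sum 15 < 79
add 6: running sum 21 < 79
add 7: running sum 28 < 79
add 9: running sum 37 < 79
add 6: running sum 43 < 79
add 12: running sum 55 < 79
add 9: running sum 64 < 79
add 3: running sum 67 < 79
add 4: running sum 71 < 79
add 2: running sum 73 < 79
add 7: shortest ending here [8, 1, 6, 6, 7, 9, 6, 12, 9, 3, 4, 2, 7] sum 80, len 13
Shortest qualifying length: 13.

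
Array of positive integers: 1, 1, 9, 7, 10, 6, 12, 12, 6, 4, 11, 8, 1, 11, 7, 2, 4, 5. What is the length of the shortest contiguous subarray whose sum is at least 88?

Extend right; whenever the sum reaches 88, record the length and shrink from the left:
add 1: running sum 1 < 88
add 1: running sum 2 < 88
add 9: running sum 11 < 88
add 7: running sum 18 < 88
add 10: running sum 28 < 88
add 6: running sum 34 < 88
add 12: running sum 46 < 88
add 12: running sum 58 < 88
add 6: running sum 64 < 88
add 4: running sum 68 < 88
add 11: running sum 79 < 88
add 8: running sum 87 < 88
end 12: [1, 1, 9, 7, 10, 6, 12, 12, 6, 4, 11, 8, 1] sum 88, len 13
end 13: [7, 10, 6, 12, 12, 6, 4, 11, 8, 1, 11] sum 88, len 11
end 14: [10, 6, 12, 12, 6, 4, 11, 8, 1, 11, 7] sum 88, len 11
end 15: [10, 6, 12, 12, 6, 4, 11, 8, 1, 11, 7, 2] sum 90, len 12
end 16: [10, 6, 12, 12, 6, 4, 11, 8, 1, 11, 7, 2, 4] sum 94, len 13
end 17: [6, 12, 12, 6, 4, 11, 8, 1, 11, 7, 2, 4, 5] sum 89, len 13
Shortest qualifying length: 11.

11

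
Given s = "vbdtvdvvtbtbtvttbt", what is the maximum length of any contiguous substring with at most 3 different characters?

12

add v: window [v] (1 distinct), len 1
add b: window [v, b] (2 distinct), len 2
add d: window [v, b, d] (3 distinct), len 3
add t: window [b, d, t] (3 distinct), len 3
add v: window [d, t, v] (3 distinct), len 3
add d: window [d, t, v, d] (3 distinct), len 4
add v: window [d, t, v, d, v] (3 distinct), len 5
add v: window [d, t, v, d, v, v] (3 distinct), len 6
add t: window [d, t, v, d, v, v, t] (3 distinct), len 7
add b: window [v, v, t, b] (3 distinct), len 4
add t: window [v, v, t, b, t] (3 distinct), len 5
add b: window [v, v, t, b, t, b] (3 distinct), len 6
add t: window [v, v, t, b, t, b, t] (3 distinct), len 7
add v: window [v, v, t, b, t, b, t, v] (3 distinct), len 8
add t: window [v, v, t, b, t, b, t, v, t] (3 distinct), len 9
add t: window [v, v, t, b, t, b, t, v, t, t] (3 distinct), len 10
add b: window [v, v, t, b, t, b, t, v, t, t, b] (3 distinct), len 11
add t: window [v, v, t, b, t, b, t, v, t, t, b, t] (3 distinct), len 12
Longest length with ≤3 distinct: 12.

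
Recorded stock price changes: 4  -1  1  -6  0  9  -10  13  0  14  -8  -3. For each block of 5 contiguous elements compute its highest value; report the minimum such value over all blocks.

4

4 -1 1 -6 0 → max 4
-1 1 -6 0 9 → max 9
1 -6 0 9 -10 → max 9
-6 0 9 -10 13 → max 13
0 9 -10 13 0 → max 13
9 -10 13 0 14 → max 14
-10 13 0 14 -8 → max 14
13 0 14 -8 -3 → max 14
Minimum of these is 4.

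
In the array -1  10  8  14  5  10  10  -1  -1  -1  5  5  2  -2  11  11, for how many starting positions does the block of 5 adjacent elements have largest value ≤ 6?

3

-1 10 8 14 5 → max 14
10 8 14 5 10 → max 14
8 14 5 10 10 → max 14
14 5 10 10 -1 → max 14
5 10 10 -1 -1 → max 10
10 10 -1 -1 -1 → max 10
10 -1 -1 -1 5 → max 10
-1 -1 -1 5 5 → max 5  ≤ 6 ✓
-1 -1 5 5 2 → max 5  ≤ 6 ✓
-1 5 5 2 -2 → max 5  ≤ 6 ✓
5 5 2 -2 11 → max 11
5 2 -2 11 11 → max 11
3 windows satisfy the condition.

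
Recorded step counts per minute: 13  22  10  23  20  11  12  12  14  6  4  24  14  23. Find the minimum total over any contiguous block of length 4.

13 22 10 23 → sum 68
22 10 23 20 → sum 75
10 23 20 11 → sum 64
23 20 11 12 → sum 66
20 11 12 12 → sum 55
11 12 12 14 → sum 49
12 12 14 6 → sum 44
12 14 6 4 → sum 36
14 6 4 24 → sum 48
6 4 24 14 → sum 48
4 24 14 23 → sum 65
Minimum of these is 36.

36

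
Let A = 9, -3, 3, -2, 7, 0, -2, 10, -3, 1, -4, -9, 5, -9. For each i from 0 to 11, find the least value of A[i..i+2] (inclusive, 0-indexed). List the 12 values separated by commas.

-3, -3, -2, -2, -2, -2, -3, -3, -4, -9, -9, -9

Sliding a size-3 window across the 14 values:
[9, -3, 3] → min -3
[-3, 3, -2] → min -3
[3, -2, 7] → min -2
[-2, 7, 0] → min -2
[7, 0, -2] → min -2
[0, -2, 10] → min -2
[-2, 10, -3] → min -3
[10, -3, 1] → min -3
[-3, 1, -4] → min -4
[1, -4, -9] → min -9
[-4, -9, 5] → min -9
[-9, 5, -9] → min -9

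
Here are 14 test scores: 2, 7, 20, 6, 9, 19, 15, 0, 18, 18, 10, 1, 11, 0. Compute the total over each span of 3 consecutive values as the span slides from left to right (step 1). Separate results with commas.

Sliding a size-3 window across the 14 values:
(2, 7, 20) → sum 29
(7, 20, 6) → sum 33
(20, 6, 9) → sum 35
(6, 9, 19) → sum 34
(9, 19, 15) → sum 43
(19, 15, 0) → sum 34
(15, 0, 18) → sum 33
(0, 18, 18) → sum 36
(18, 18, 10) → sum 46
(18, 10, 1) → sum 29
(10, 1, 11) → sum 22
(1, 11, 0) → sum 12

29, 33, 35, 34, 43, 34, 33, 36, 46, 29, 22, 12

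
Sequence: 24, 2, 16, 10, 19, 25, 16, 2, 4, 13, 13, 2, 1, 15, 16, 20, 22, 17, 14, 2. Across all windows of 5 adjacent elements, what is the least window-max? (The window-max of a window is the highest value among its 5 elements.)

Each size-5 window and its max:
(24, 2, 16, 10, 19) → max 24
(2, 16, 10, 19, 25) → max 25
(16, 10, 19, 25, 16) → max 25
(10, 19, 25, 16, 2) → max 25
(19, 25, 16, 2, 4) → max 25
(25, 16, 2, 4, 13) → max 25
(16, 2, 4, 13, 13) → max 16
(2, 4, 13, 13, 2) → max 13
(4, 13, 13, 2, 1) → max 13
(13, 13, 2, 1, 15) → max 15
(13, 2, 1, 15, 16) → max 16
(2, 1, 15, 16, 20) → max 20
(1, 15, 16, 20, 22) → max 22
(15, 16, 20, 22, 17) → max 22
(16, 20, 22, 17, 14) → max 22
(20, 22, 17, 14, 2) → max 22
Least of these is 13.

13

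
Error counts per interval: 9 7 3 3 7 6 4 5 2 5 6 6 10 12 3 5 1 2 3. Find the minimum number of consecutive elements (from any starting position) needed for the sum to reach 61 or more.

10

add 9: running sum 9 < 61
add 7: running sum 16 < 61
add 3: running sum 19 < 61
add 3: running sum 22 < 61
add 7: running sum 29 < 61
add 6: running sum 35 < 61
add 4: running sum 39 < 61
add 5: running sum 44 < 61
add 2: running sum 46 < 61
add 5: running sum 51 < 61
add 6: running sum 57 < 61
end 11: [9, 7, 3, 3, 7, 6, 4, 5, 2, 5, 6, 6] sum 63, len 12
end 12: [7, 3, 3, 7, 6, 4, 5, 2, 5, 6, 6, 10] sum 64, len 12
end 13: [7, 6, 4, 5, 2, 5, 6, 6, 10, 12] sum 63, len 10
end 14: [7, 6, 4, 5, 2, 5, 6, 6, 10, 12, 3] sum 66, len 11
end 15: [6, 4, 5, 2, 5, 6, 6, 10, 12, 3, 5] sum 64, len 11
end 16: [6, 4, 5, 2, 5, 6, 6, 10, 12, 3, 5, 1] sum 65, len 12
end 17: [4, 5, 2, 5, 6, 6, 10, 12, 3, 5, 1, 2] sum 61, len 12
end 18: [4, 5, 2, 5, 6, 6, 10, 12, 3, 5, 1, 2, 3] sum 64, len 13
Shortest qualifying length: 10.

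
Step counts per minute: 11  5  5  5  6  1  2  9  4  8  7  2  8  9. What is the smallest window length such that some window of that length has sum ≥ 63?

11

Extend right; whenever the sum reaches 63, record the length and shrink from the left:
add 11: running sum 11 < 63
add 5: running sum 16 < 63
add 5: running sum 21 < 63
add 5: running sum 26 < 63
add 6: running sum 32 < 63
add 1: running sum 33 < 63
add 2: running sum 35 < 63
add 9: running sum 44 < 63
add 4: running sum 48 < 63
add 8: running sum 56 < 63
add 7: shortest ending here [11, 5, 5, 5, 6, 1, 2, 9, 4, 8, 7] sum 63, len 11
add 2: shortest ending here [11, 5, 5, 5, 6, 1, 2, 9, 4, 8, 7, 2] sum 65, len 12
add 8: shortest ending here [11, 5, 5, 5, 6, 1, 2, 9, 4, 8, 7, 2, 8] sum 73, len 13
add 9: shortest ending here [5, 5, 6, 1, 2, 9, 4, 8, 7, 2, 8, 9] sum 66, len 12
Shortest qualifying length: 11.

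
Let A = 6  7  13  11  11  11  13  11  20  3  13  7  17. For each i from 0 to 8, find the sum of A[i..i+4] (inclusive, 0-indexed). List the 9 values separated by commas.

[6, 7, 13, 11, 11] → sum 48
[7, 13, 11, 11, 11] → sum 53
[13, 11, 11, 11, 13] → sum 59
[11, 11, 11, 13, 11] → sum 57
[11, 11, 13, 11, 20] → sum 66
[11, 13, 11, 20, 3] → sum 58
[13, 11, 20, 3, 13] → sum 60
[11, 20, 3, 13, 7] → sum 54
[20, 3, 13, 7, 17] → sum 60

48, 53, 59, 57, 66, 58, 60, 54, 60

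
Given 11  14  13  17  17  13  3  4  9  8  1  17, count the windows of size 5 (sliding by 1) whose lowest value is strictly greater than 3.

11 14 13 17 17 → min 11  > 3 ✓
14 13 17 17 13 → min 13  > 3 ✓
13 17 17 13 3 → min 3
17 17 13 3 4 → min 3
17 13 3 4 9 → min 3
13 3 4 9 8 → min 3
3 4 9 8 1 → min 1
4 9 8 1 17 → min 1
2 windows satisfy the condition.

2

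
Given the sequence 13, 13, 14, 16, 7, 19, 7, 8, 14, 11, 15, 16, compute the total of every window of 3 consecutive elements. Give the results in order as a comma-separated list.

40, 43, 37, 42, 33, 34, 29, 33, 40, 42

Sliding a size-3 window across the 12 values:
[13, 13, 14] → sum 40
[13, 14, 16] → sum 43
[14, 16, 7] → sum 37
[16, 7, 19] → sum 42
[7, 19, 7] → sum 33
[19, 7, 8] → sum 34
[7, 8, 14] → sum 29
[8, 14, 11] → sum 33
[14, 11, 15] → sum 40
[11, 15, 16] → sum 42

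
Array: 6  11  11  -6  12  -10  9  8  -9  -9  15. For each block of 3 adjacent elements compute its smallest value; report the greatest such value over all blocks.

6 11 11 → min 6
11 11 -6 → min -6
11 -6 12 → min -6
-6 12 -10 → min -10
12 -10 9 → min -10
-10 9 8 → min -10
9 8 -9 → min -9
8 -9 -9 → min -9
-9 -9 15 → min -9
Greatest of these is 6.

6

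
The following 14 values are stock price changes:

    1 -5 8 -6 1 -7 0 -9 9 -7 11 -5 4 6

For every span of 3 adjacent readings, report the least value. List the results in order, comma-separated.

-5, -6, -6, -7, -7, -9, -9, -9, -7, -7, -5, -5

[1, -5, 8] → min -5
[-5, 8, -6] → min -6
[8, -6, 1] → min -6
[-6, 1, -7] → min -7
[1, -7, 0] → min -7
[-7, 0, -9] → min -9
[0, -9, 9] → min -9
[-9, 9, -7] → min -9
[9, -7, 11] → min -7
[-7, 11, -5] → min -7
[11, -5, 4] → min -5
[-5, 4, 6] → min -5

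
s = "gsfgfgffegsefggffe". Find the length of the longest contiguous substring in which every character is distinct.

4

[g] len 1
[g, s] len 2
[g, s, f] len 3
[s, f, g] len 3
[g, f] len 2
[f, g] len 2
[g, f] len 2
[f] len 1
[f, e] len 2
[f, e, g] len 3
[f, e, g, s] len 4
[g, s, e] len 3
[g, s, e, f] len 4
[s, e, f, g] len 4
[g] len 1
[g, f] len 2
[f] len 1
[f, e] len 2
Longest all-distinct length: 4.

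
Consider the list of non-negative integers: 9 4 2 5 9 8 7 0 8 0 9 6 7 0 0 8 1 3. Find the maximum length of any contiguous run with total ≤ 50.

12

→ 9: sum 9, len 1
→ 4: sum 13, len 2
→ 2: sum 15, len 3
→ 5: sum 20, len 4
→ 9: sum 29, len 5
→ 8: sum 37, len 6
→ 7: sum 44, len 7
→ 0: sum 44, len 8
→ 8 (dropped 9): sum 43, len 8
→ 0: sum 43, len 9
→ 9 (dropped 4): sum 48, len 9
→ 6 (dropped 2, 5): sum 47, len 8
→ 7 (dropped 9): sum 45, len 8
→ 0: sum 45, len 9
→ 0: sum 45, len 10
→ 8 (dropped 8): sum 45, len 10
→ 1: sum 46, len 11
→ 3: sum 49, len 12
Longest length seen: 12.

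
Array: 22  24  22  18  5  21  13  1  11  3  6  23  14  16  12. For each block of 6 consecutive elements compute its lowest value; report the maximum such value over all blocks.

5

(22, 24, 22, 18, 5, 21) → min 5
(24, 22, 18, 5, 21, 13) → min 5
(22, 18, 5, 21, 13, 1) → min 1
(18, 5, 21, 13, 1, 11) → min 1
(5, 21, 13, 1, 11, 3) → min 1
(21, 13, 1, 11, 3, 6) → min 1
(13, 1, 11, 3, 6, 23) → min 1
(1, 11, 3, 6, 23, 14) → min 1
(11, 3, 6, 23, 14, 16) → min 3
(3, 6, 23, 14, 16, 12) → min 3
Maximum of these is 5.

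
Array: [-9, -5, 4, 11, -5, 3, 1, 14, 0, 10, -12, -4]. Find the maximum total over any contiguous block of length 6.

[-9, -5, 4, 11, -5, 3] → sum -1
[-5, 4, 11, -5, 3, 1] → sum 9
[4, 11, -5, 3, 1, 14] → sum 28
[11, -5, 3, 1, 14, 0] → sum 24
[-5, 3, 1, 14, 0, 10] → sum 23
[3, 1, 14, 0, 10, -12] → sum 16
[1, 14, 0, 10, -12, -4] → sum 9
Maximum of these is 28.

28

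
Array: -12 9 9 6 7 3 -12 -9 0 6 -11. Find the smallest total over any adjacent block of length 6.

-23

Window sums for each of the 6 positions:
(-12, 9, 9, 6, 7, 3) → sum 22
(9, 9, 6, 7, 3, -12) → sum 22
(9, 6, 7, 3, -12, -9) → sum 4
(6, 7, 3, -12, -9, 0) → sum -5
(7, 3, -12, -9, 0, 6) → sum -5
(3, -12, -9, 0, 6, -11) → sum -23
Smallest of these is -23.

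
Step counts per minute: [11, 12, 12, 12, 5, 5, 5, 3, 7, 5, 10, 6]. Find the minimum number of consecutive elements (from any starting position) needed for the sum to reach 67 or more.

Extend right; whenever the sum reaches 67, record the length and shrink from the left:
add 11: running sum 11 < 67
add 12: running sum 23 < 67
add 12: running sum 35 < 67
add 12: running sum 47 < 67
add 5: running sum 52 < 67
add 5: running sum 57 < 67
add 5: running sum 62 < 67
add 3: running sum 65 < 67
end 8: [11, 12, 12, 12, 5, 5, 5, 3, 7] sum 72, len 9
end 9: [11, 12, 12, 12, 5, 5, 5, 3, 7, 5] sum 77, len 10
end 10: [12, 12, 12, 5, 5, 5, 3, 7, 5, 10] sum 76, len 10
end 11: [12, 12, 5, 5, 5, 3, 7, 5, 10, 6] sum 70, len 10
Shortest qualifying length: 9.

9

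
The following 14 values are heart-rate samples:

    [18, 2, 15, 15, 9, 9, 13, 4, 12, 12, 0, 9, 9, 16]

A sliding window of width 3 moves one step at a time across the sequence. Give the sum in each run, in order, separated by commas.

(18, 2, 15) → sum 35
(2, 15, 15) → sum 32
(15, 15, 9) → sum 39
(15, 9, 9) → sum 33
(9, 9, 13) → sum 31
(9, 13, 4) → sum 26
(13, 4, 12) → sum 29
(4, 12, 12) → sum 28
(12, 12, 0) → sum 24
(12, 0, 9) → sum 21
(0, 9, 9) → sum 18
(9, 9, 16) → sum 34

35, 32, 39, 33, 31, 26, 29, 28, 24, 21, 18, 34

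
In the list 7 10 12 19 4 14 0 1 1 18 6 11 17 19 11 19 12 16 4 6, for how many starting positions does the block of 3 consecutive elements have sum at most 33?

[7, 10, 12] → sum 29  ≤ 33 ✓
[10, 12, 19] → sum 41
[12, 19, 4] → sum 35
[19, 4, 14] → sum 37
[4, 14, 0] → sum 18  ≤ 33 ✓
[14, 0, 1] → sum 15  ≤ 33 ✓
[0, 1, 1] → sum 2  ≤ 33 ✓
[1, 1, 18] → sum 20  ≤ 33 ✓
[1, 18, 6] → sum 25  ≤ 33 ✓
[18, 6, 11] → sum 35
[6, 11, 17] → sum 34
[11, 17, 19] → sum 47
[17, 19, 11] → sum 47
[19, 11, 19] → sum 49
[11, 19, 12] → sum 42
[19, 12, 16] → sum 47
[12, 16, 4] → sum 32  ≤ 33 ✓
[16, 4, 6] → sum 26  ≤ 33 ✓
8 windows satisfy the condition.

8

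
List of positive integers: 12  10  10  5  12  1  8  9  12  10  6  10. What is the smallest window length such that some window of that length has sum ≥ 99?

12

add 12: running sum 12 < 99
add 10: running sum 22 < 99
add 10: running sum 32 < 99
add 5: running sum 37 < 99
add 12: running sum 49 < 99
add 1: running sum 50 < 99
add 8: running sum 58 < 99
add 9: running sum 67 < 99
add 12: running sum 79 < 99
add 10: running sum 89 < 99
add 6: running sum 95 < 99
add 10: shortest ending here [12, 10, 10, 5, 12, 1, 8, 9, 12, 10, 6, 10] sum 105, len 12
Shortest qualifying length: 12.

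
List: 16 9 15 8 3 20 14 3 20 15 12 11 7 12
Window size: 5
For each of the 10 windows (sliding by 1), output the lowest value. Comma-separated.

(16, 9, 15, 8, 3) → min 3
(9, 15, 8, 3, 20) → min 3
(15, 8, 3, 20, 14) → min 3
(8, 3, 20, 14, 3) → min 3
(3, 20, 14, 3, 20) → min 3
(20, 14, 3, 20, 15) → min 3
(14, 3, 20, 15, 12) → min 3
(3, 20, 15, 12, 11) → min 3
(20, 15, 12, 11, 7) → min 7
(15, 12, 11, 7, 12) → min 7

3, 3, 3, 3, 3, 3, 3, 3, 7, 7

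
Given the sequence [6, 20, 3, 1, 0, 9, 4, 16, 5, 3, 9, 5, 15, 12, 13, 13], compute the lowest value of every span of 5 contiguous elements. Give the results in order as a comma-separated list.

0, 0, 0, 0, 0, 3, 3, 3, 3, 3, 5, 5

Sliding a size-5 window across the 16 values:
[6, 20, 3, 1, 0] → min 0
[20, 3, 1, 0, 9] → min 0
[3, 1, 0, 9, 4] → min 0
[1, 0, 9, 4, 16] → min 0
[0, 9, 4, 16, 5] → min 0
[9, 4, 16, 5, 3] → min 3
[4, 16, 5, 3, 9] → min 3
[16, 5, 3, 9, 5] → min 3
[5, 3, 9, 5, 15] → min 3
[3, 9, 5, 15, 12] → min 3
[9, 5, 15, 12, 13] → min 5
[5, 15, 12, 13, 13] → min 5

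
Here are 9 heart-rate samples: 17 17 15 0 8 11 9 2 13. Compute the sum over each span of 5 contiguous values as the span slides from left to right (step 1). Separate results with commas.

57, 51, 43, 30, 43

(17, 17, 15, 0, 8) → sum 57
(17, 15, 0, 8, 11) → sum 51
(15, 0, 8, 11, 9) → sum 43
(0, 8, 11, 9, 2) → sum 30
(8, 11, 9, 2, 13) → sum 43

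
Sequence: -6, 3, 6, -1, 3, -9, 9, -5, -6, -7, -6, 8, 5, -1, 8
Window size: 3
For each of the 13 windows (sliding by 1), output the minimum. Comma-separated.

-6, -1, -1, -9, -9, -9, -6, -7, -7, -7, -6, -1, -1

-6 3 6 → min -6
3 6 -1 → min -1
6 -1 3 → min -1
-1 3 -9 → min -9
3 -9 9 → min -9
-9 9 -5 → min -9
9 -5 -6 → min -6
-5 -6 -7 → min -7
-6 -7 -6 → min -7
-7 -6 8 → min -7
-6 8 5 → min -6
8 5 -1 → min -1
5 -1 8 → min -1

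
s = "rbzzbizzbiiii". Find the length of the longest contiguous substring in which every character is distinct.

add r: [r] len 1
add b: [r, b] len 2
add z: [r, b, z] len 3
add z (repeat z, move left end past it): [z] len 1
add b: [z, b] len 2
add i: [z, b, i] len 3
add z (repeat z, move left end past it): [b, i, z] len 3
add z (repeat z, move left end past it): [z] len 1
add b: [z, b] len 2
add i: [z, b, i] len 3
add i (repeat i, move left end past it): [i] len 1
add i (repeat i, move left end past it): [i] len 1
add i (repeat i, move left end past it): [i] len 1
Longest all-distinct length: 3.

3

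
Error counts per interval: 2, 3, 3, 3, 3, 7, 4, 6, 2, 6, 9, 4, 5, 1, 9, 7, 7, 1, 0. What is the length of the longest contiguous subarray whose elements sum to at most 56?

13

→ 2: sum 2, len 1
→ 3: sum 5, len 2
→ 3: sum 8, len 3
→ 3: sum 11, len 4
→ 3: sum 14, len 5
→ 7: sum 21, len 6
→ 4: sum 25, len 7
→ 6: sum 31, len 8
→ 2: sum 33, len 9
→ 6: sum 39, len 10
→ 9: sum 48, len 11
→ 4: sum 52, len 12
→ 5 (dropped 2): sum 55, len 12
→ 1: sum 56, len 13
→ 9 (dropped 3, 3, 3): sum 56, len 11
→ 7 (dropped 3, 7): sum 53, len 10
→ 7 (dropped 4): sum 56, len 10
→ 1 (dropped 6): sum 51, len 10
→ 0: sum 51, len 11
Longest length seen: 13.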